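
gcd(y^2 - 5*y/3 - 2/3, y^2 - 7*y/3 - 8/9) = y + 1/3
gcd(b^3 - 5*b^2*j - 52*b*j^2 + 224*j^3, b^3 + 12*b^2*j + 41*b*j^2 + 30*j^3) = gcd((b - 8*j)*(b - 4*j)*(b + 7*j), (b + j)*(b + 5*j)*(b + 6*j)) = 1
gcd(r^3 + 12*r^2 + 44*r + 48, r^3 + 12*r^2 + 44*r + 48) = r^3 + 12*r^2 + 44*r + 48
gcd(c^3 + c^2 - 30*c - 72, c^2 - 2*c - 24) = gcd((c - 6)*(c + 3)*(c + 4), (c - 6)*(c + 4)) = c^2 - 2*c - 24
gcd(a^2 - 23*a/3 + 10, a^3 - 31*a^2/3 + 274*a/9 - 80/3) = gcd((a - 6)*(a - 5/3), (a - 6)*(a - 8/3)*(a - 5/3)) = a^2 - 23*a/3 + 10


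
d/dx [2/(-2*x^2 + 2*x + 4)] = (2*x - 1)/(-x^2 + x + 2)^2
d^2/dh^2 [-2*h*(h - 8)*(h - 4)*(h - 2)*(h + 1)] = -40*h^3 + 312*h^2 - 504*h + 32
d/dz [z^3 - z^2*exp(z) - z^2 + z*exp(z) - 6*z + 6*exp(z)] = -z^2*exp(z) + 3*z^2 - z*exp(z) - 2*z + 7*exp(z) - 6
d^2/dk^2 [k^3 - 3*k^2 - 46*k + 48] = 6*k - 6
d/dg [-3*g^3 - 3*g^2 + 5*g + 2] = -9*g^2 - 6*g + 5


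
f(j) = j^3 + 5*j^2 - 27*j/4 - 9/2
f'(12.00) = 545.25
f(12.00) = 2362.50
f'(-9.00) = 146.25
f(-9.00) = -267.75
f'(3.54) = 66.24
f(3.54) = 78.62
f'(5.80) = 152.17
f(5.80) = 319.66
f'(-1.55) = -15.04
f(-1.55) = 14.25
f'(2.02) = 25.69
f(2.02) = 10.51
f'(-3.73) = -2.31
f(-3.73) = 38.35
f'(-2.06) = -14.62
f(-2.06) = 21.88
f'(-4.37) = 6.84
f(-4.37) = 37.03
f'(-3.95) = 0.56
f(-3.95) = 38.55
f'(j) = 3*j^2 + 10*j - 27/4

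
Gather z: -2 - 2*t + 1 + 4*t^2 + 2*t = 4*t^2 - 1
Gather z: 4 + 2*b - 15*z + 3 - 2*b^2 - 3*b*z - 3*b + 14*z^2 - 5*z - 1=-2*b^2 - b + 14*z^2 + z*(-3*b - 20) + 6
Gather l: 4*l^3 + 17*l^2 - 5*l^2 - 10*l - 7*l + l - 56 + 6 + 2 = 4*l^3 + 12*l^2 - 16*l - 48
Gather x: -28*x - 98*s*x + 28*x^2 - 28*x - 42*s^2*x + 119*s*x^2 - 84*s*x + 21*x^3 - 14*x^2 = 21*x^3 + x^2*(119*s + 14) + x*(-42*s^2 - 182*s - 56)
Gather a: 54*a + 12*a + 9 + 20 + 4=66*a + 33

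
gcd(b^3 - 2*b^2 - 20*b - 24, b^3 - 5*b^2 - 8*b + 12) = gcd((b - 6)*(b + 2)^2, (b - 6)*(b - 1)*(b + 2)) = b^2 - 4*b - 12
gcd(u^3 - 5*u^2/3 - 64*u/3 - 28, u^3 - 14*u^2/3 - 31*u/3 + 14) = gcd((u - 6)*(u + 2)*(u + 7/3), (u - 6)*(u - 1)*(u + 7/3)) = u^2 - 11*u/3 - 14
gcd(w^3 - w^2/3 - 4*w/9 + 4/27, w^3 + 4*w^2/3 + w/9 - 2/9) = w^2 + w/3 - 2/9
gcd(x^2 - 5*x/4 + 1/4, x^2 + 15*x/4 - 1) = x - 1/4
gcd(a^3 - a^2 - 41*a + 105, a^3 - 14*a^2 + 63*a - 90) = a^2 - 8*a + 15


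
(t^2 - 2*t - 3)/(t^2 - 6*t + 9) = (t + 1)/(t - 3)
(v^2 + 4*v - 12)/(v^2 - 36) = (v - 2)/(v - 6)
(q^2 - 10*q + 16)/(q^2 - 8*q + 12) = (q - 8)/(q - 6)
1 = 1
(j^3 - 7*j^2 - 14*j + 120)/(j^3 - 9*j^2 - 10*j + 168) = (j - 5)/(j - 7)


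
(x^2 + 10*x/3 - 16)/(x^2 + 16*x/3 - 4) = (3*x - 8)/(3*x - 2)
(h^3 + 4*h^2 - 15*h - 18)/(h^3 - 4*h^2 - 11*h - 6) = (h^2 + 3*h - 18)/(h^2 - 5*h - 6)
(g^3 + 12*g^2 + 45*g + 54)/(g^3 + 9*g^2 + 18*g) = (g + 3)/g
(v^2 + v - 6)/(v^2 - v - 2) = (v + 3)/(v + 1)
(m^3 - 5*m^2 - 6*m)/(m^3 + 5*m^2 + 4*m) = (m - 6)/(m + 4)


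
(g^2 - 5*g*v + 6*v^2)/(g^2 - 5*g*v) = (g^2 - 5*g*v + 6*v^2)/(g*(g - 5*v))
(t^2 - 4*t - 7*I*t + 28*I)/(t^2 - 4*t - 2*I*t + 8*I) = (t - 7*I)/(t - 2*I)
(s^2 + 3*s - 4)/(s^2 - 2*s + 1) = (s + 4)/(s - 1)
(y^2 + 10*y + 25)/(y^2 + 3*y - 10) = (y + 5)/(y - 2)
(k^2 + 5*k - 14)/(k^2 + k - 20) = (k^2 + 5*k - 14)/(k^2 + k - 20)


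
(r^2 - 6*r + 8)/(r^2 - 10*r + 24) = (r - 2)/(r - 6)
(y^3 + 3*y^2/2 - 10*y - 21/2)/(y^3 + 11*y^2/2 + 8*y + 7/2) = (y - 3)/(y + 1)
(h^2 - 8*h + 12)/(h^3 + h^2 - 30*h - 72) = (h - 2)/(h^2 + 7*h + 12)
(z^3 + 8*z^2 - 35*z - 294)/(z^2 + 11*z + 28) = (z^2 + z - 42)/(z + 4)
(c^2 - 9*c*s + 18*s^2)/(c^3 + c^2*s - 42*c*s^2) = (c - 3*s)/(c*(c + 7*s))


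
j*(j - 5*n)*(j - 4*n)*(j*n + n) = j^4*n - 9*j^3*n^2 + j^3*n + 20*j^2*n^3 - 9*j^2*n^2 + 20*j*n^3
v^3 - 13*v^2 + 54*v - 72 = (v - 6)*(v - 4)*(v - 3)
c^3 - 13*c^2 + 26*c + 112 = (c - 8)*(c - 7)*(c + 2)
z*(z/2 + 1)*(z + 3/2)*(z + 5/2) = z^4/2 + 3*z^3 + 47*z^2/8 + 15*z/4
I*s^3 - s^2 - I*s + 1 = (s - 1)*(s + I)*(I*s + I)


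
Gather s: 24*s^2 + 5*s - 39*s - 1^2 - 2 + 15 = 24*s^2 - 34*s + 12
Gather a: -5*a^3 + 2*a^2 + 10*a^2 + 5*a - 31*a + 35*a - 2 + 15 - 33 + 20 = -5*a^3 + 12*a^2 + 9*a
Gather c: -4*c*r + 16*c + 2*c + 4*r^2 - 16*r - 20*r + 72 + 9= c*(18 - 4*r) + 4*r^2 - 36*r + 81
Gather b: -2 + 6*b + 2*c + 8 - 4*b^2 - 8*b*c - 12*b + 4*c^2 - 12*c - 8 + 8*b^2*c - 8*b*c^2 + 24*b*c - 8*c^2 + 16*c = b^2*(8*c - 4) + b*(-8*c^2 + 16*c - 6) - 4*c^2 + 6*c - 2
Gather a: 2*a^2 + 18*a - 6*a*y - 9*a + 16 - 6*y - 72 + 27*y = 2*a^2 + a*(9 - 6*y) + 21*y - 56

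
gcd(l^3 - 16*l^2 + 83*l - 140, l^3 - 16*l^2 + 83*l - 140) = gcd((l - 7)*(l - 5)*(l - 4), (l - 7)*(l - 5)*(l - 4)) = l^3 - 16*l^2 + 83*l - 140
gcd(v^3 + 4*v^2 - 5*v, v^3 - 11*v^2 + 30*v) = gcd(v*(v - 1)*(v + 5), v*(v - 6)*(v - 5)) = v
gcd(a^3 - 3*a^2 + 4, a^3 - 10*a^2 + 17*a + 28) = a + 1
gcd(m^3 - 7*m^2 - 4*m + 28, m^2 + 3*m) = 1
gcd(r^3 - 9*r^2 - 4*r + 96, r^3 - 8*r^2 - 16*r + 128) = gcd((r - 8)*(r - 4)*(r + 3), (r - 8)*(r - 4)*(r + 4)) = r^2 - 12*r + 32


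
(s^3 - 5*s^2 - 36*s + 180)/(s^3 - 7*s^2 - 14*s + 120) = (s + 6)/(s + 4)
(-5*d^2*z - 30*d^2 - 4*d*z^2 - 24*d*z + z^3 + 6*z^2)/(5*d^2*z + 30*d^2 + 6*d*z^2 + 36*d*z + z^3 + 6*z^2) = (-5*d + z)/(5*d + z)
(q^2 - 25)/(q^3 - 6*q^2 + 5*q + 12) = (q^2 - 25)/(q^3 - 6*q^2 + 5*q + 12)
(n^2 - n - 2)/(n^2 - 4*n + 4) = (n + 1)/(n - 2)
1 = 1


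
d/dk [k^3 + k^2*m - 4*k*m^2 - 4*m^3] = 3*k^2 + 2*k*m - 4*m^2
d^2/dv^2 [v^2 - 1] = 2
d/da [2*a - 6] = 2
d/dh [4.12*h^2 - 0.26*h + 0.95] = 8.24*h - 0.26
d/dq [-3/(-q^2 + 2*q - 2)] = 6*(1 - q)/(q^2 - 2*q + 2)^2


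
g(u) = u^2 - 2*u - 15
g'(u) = 2*u - 2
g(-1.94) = -7.36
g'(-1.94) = -5.88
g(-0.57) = -13.54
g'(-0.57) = -3.14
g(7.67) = 28.49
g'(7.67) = 13.34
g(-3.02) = 0.16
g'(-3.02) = -8.04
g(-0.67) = -13.21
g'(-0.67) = -3.34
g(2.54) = -13.63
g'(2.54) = 3.08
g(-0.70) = -13.11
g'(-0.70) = -3.40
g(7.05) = 20.60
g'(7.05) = 12.10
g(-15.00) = 240.00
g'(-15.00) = -32.00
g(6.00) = 9.00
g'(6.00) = 10.00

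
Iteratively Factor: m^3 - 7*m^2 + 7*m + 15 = (m - 3)*(m^2 - 4*m - 5) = (m - 3)*(m + 1)*(m - 5)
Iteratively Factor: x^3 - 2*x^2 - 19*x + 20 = (x + 4)*(x^2 - 6*x + 5) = (x - 1)*(x + 4)*(x - 5)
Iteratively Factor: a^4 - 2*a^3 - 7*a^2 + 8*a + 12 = (a - 3)*(a^3 + a^2 - 4*a - 4) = (a - 3)*(a + 2)*(a^2 - a - 2) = (a - 3)*(a + 1)*(a + 2)*(a - 2)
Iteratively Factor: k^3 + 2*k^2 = (k)*(k^2 + 2*k) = k*(k + 2)*(k)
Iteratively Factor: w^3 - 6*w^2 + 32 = (w - 4)*(w^2 - 2*w - 8) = (w - 4)*(w + 2)*(w - 4)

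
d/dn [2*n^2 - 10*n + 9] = 4*n - 10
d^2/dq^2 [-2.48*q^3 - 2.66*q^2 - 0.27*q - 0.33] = -14.88*q - 5.32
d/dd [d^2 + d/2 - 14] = 2*d + 1/2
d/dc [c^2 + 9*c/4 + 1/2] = 2*c + 9/4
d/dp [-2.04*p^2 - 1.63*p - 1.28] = -4.08*p - 1.63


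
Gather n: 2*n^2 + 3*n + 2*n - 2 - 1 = 2*n^2 + 5*n - 3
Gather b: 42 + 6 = 48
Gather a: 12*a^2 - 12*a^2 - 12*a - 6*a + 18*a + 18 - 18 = 0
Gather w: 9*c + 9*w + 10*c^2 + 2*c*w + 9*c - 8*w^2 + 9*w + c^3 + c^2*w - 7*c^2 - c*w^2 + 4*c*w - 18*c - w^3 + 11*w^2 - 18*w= c^3 + 3*c^2 - w^3 + w^2*(3 - c) + w*(c^2 + 6*c)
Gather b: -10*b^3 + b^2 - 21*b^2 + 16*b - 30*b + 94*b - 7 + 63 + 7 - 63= -10*b^3 - 20*b^2 + 80*b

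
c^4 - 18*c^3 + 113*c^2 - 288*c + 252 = (c - 7)*(c - 6)*(c - 3)*(c - 2)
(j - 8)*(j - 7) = j^2 - 15*j + 56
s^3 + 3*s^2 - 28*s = s*(s - 4)*(s + 7)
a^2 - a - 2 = (a - 2)*(a + 1)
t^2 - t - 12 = (t - 4)*(t + 3)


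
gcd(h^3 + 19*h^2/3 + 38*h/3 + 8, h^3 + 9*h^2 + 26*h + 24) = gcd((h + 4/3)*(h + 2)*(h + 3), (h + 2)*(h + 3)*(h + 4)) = h^2 + 5*h + 6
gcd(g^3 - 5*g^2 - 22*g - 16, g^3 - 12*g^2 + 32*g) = g - 8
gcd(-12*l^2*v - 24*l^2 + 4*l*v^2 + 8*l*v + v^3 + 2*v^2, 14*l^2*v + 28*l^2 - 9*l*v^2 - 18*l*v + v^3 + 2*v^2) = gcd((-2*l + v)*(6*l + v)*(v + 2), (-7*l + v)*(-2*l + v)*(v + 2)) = -2*l*v - 4*l + v^2 + 2*v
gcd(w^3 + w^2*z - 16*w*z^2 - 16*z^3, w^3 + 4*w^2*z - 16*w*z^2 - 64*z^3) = -w^2 + 16*z^2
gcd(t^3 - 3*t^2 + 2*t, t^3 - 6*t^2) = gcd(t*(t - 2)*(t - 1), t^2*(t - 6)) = t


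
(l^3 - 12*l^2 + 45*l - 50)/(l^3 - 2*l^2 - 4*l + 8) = (l^2 - 10*l + 25)/(l^2 - 4)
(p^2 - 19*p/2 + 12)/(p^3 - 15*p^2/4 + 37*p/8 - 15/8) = 4*(p - 8)/(4*p^2 - 9*p + 5)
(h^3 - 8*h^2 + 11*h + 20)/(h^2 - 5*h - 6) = (h^2 - 9*h + 20)/(h - 6)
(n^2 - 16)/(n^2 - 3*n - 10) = (16 - n^2)/(-n^2 + 3*n + 10)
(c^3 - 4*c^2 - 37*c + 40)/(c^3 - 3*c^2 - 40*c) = (c - 1)/c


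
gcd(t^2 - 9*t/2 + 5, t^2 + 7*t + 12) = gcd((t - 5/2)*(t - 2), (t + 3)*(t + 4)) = 1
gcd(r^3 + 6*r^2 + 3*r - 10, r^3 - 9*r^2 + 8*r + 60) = r + 2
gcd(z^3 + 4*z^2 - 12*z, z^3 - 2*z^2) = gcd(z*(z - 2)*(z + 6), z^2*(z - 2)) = z^2 - 2*z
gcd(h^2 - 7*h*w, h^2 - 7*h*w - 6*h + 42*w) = -h + 7*w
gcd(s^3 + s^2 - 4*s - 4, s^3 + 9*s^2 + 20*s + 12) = s^2 + 3*s + 2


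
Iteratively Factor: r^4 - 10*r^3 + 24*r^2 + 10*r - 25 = (r - 5)*(r^3 - 5*r^2 - r + 5) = (r - 5)*(r + 1)*(r^2 - 6*r + 5) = (r - 5)*(r - 1)*(r + 1)*(r - 5)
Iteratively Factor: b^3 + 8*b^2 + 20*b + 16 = (b + 4)*(b^2 + 4*b + 4) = (b + 2)*(b + 4)*(b + 2)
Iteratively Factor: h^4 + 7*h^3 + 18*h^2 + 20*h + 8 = (h + 2)*(h^3 + 5*h^2 + 8*h + 4) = (h + 1)*(h + 2)*(h^2 + 4*h + 4) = (h + 1)*(h + 2)^2*(h + 2)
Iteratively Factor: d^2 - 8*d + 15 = (d - 3)*(d - 5)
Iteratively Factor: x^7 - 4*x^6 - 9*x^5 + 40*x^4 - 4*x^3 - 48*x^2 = (x)*(x^6 - 4*x^5 - 9*x^4 + 40*x^3 - 4*x^2 - 48*x) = x*(x - 4)*(x^5 - 9*x^3 + 4*x^2 + 12*x) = x^2*(x - 4)*(x^4 - 9*x^2 + 4*x + 12) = x^2*(x - 4)*(x + 3)*(x^3 - 3*x^2 + 4) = x^2*(x - 4)*(x + 1)*(x + 3)*(x^2 - 4*x + 4) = x^2*(x - 4)*(x - 2)*(x + 1)*(x + 3)*(x - 2)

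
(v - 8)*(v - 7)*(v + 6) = v^3 - 9*v^2 - 34*v + 336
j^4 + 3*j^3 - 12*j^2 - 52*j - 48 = (j - 4)*(j + 2)^2*(j + 3)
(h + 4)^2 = h^2 + 8*h + 16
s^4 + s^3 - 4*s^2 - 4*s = s*(s - 2)*(s + 1)*(s + 2)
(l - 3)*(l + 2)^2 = l^3 + l^2 - 8*l - 12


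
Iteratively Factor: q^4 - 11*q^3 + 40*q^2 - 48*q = (q)*(q^3 - 11*q^2 + 40*q - 48) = q*(q - 4)*(q^2 - 7*q + 12) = q*(q - 4)^2*(q - 3)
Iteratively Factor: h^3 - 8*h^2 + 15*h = (h)*(h^2 - 8*h + 15) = h*(h - 5)*(h - 3)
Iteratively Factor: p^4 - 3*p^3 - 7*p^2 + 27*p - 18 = (p - 2)*(p^3 - p^2 - 9*p + 9) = (p - 2)*(p + 3)*(p^2 - 4*p + 3) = (p - 2)*(p - 1)*(p + 3)*(p - 3)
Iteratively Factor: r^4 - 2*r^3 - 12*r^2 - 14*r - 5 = (r + 1)*(r^3 - 3*r^2 - 9*r - 5) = (r + 1)^2*(r^2 - 4*r - 5) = (r + 1)^3*(r - 5)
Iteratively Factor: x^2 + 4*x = (x + 4)*(x)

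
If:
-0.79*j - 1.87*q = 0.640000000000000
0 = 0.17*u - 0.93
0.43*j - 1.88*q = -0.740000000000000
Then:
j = -1.13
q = 0.14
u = 5.47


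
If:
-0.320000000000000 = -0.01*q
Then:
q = 32.00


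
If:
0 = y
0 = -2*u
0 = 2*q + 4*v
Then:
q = -2*v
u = 0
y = 0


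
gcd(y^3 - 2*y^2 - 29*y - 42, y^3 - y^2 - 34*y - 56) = y^2 - 5*y - 14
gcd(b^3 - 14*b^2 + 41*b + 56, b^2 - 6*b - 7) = b^2 - 6*b - 7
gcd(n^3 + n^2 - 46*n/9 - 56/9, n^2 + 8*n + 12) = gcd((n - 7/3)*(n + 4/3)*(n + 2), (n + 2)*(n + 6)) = n + 2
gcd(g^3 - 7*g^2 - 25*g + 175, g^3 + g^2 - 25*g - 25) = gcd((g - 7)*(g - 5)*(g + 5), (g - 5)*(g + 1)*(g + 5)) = g^2 - 25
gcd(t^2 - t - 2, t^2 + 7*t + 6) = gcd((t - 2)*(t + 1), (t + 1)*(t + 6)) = t + 1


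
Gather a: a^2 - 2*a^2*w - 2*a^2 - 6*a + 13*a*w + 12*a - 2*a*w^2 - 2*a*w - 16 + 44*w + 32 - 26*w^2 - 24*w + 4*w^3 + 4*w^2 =a^2*(-2*w - 1) + a*(-2*w^2 + 11*w + 6) + 4*w^3 - 22*w^2 + 20*w + 16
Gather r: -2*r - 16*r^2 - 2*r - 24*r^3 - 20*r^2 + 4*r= -24*r^3 - 36*r^2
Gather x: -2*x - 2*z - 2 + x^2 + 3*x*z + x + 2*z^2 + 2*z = x^2 + x*(3*z - 1) + 2*z^2 - 2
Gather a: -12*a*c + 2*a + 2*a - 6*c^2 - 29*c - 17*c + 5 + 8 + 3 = a*(4 - 12*c) - 6*c^2 - 46*c + 16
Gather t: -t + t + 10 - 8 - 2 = 0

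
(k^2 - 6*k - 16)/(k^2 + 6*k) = (k^2 - 6*k - 16)/(k*(k + 6))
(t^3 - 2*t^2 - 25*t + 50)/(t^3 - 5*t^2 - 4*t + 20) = (t + 5)/(t + 2)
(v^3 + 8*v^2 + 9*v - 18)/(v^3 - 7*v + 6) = (v + 6)/(v - 2)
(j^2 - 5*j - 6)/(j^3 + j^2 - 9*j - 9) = (j - 6)/(j^2 - 9)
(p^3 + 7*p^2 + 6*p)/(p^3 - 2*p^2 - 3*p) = (p + 6)/(p - 3)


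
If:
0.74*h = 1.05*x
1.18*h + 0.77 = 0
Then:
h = -0.65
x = -0.46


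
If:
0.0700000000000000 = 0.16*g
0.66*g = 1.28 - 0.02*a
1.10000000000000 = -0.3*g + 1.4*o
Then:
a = 49.56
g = 0.44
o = 0.88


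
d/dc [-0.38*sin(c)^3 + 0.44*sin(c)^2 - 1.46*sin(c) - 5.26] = (-1.14*sin(c)^2 + 0.88*sin(c) - 1.46)*cos(c)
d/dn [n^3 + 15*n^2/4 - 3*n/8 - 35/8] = 3*n^2 + 15*n/2 - 3/8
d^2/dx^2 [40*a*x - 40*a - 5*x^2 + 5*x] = -10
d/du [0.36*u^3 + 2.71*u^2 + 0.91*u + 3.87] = 1.08*u^2 + 5.42*u + 0.91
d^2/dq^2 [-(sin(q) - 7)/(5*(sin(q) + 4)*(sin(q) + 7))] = (sin(q)^5 - 39*sin(q)^4 - 401*sin(q)^3 - 329*sin(q)^2 + 3570*sin(q) + 1918)/(5*(sin(q) + 4)^3*(sin(q) + 7)^3)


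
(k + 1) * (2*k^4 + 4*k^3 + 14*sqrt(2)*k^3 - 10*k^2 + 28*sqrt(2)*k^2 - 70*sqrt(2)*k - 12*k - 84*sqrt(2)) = 2*k^5 + 6*k^4 + 14*sqrt(2)*k^4 - 6*k^3 + 42*sqrt(2)*k^3 - 42*sqrt(2)*k^2 - 22*k^2 - 154*sqrt(2)*k - 12*k - 84*sqrt(2)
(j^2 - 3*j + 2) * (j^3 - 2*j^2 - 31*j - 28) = j^5 - 5*j^4 - 23*j^3 + 61*j^2 + 22*j - 56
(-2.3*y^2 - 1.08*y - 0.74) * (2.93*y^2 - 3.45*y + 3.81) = -6.739*y^4 + 4.7706*y^3 - 7.2052*y^2 - 1.5618*y - 2.8194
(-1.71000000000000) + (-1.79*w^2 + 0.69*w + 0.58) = -1.79*w^2 + 0.69*w - 1.13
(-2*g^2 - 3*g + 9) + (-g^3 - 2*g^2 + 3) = -g^3 - 4*g^2 - 3*g + 12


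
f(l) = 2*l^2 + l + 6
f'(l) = 4*l + 1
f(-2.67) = 17.59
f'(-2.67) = -9.68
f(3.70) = 37.08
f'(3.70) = 15.80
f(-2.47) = 15.73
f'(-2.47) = -8.88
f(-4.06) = 34.91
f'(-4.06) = -15.24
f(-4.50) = 42.00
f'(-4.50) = -17.00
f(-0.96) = 6.88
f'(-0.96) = -2.84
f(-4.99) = 50.81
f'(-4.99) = -18.96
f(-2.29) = 14.20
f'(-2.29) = -8.16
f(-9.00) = 159.00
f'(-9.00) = -35.00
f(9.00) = 177.00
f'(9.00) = 37.00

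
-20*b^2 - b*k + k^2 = (-5*b + k)*(4*b + k)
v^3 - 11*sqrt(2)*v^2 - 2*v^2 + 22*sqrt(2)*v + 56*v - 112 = (v - 2)*(v - 7*sqrt(2))*(v - 4*sqrt(2))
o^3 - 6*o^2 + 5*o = o*(o - 5)*(o - 1)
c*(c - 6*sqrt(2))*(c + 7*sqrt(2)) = c^3 + sqrt(2)*c^2 - 84*c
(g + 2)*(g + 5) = g^2 + 7*g + 10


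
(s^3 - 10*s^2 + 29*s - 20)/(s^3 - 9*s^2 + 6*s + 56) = (s^2 - 6*s + 5)/(s^2 - 5*s - 14)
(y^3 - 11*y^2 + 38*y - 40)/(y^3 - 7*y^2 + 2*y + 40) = (y - 2)/(y + 2)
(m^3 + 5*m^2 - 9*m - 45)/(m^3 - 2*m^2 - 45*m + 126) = (m^2 + 8*m + 15)/(m^2 + m - 42)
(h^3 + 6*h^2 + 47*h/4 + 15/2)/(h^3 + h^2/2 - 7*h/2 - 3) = (h^2 + 9*h/2 + 5)/(h^2 - h - 2)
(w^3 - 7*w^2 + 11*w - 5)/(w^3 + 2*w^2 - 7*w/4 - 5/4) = 4*(w^2 - 6*w + 5)/(4*w^2 + 12*w + 5)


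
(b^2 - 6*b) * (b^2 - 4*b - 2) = b^4 - 10*b^3 + 22*b^2 + 12*b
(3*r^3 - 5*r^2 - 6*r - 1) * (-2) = -6*r^3 + 10*r^2 + 12*r + 2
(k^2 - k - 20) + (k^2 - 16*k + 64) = 2*k^2 - 17*k + 44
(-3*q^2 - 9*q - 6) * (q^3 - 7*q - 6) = -3*q^5 - 9*q^4 + 15*q^3 + 81*q^2 + 96*q + 36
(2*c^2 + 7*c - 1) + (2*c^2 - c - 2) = 4*c^2 + 6*c - 3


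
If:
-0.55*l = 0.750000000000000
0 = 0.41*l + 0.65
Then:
No Solution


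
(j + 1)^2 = j^2 + 2*j + 1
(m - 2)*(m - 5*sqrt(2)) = m^2 - 5*sqrt(2)*m - 2*m + 10*sqrt(2)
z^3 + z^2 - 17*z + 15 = (z - 3)*(z - 1)*(z + 5)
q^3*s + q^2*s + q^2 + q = q*(q + 1)*(q*s + 1)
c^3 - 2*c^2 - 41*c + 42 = (c - 7)*(c - 1)*(c + 6)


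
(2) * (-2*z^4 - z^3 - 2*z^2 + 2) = -4*z^4 - 2*z^3 - 4*z^2 + 4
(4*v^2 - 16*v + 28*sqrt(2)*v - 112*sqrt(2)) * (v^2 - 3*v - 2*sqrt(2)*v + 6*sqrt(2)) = 4*v^4 - 28*v^3 + 20*sqrt(2)*v^3 - 140*sqrt(2)*v^2 - 64*v^2 + 240*sqrt(2)*v + 784*v - 1344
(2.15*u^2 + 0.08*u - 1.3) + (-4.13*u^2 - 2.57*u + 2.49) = -1.98*u^2 - 2.49*u + 1.19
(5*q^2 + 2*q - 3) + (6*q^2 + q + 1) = 11*q^2 + 3*q - 2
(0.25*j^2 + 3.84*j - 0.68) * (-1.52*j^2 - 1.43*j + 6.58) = -0.38*j^4 - 6.1943*j^3 - 2.8126*j^2 + 26.2396*j - 4.4744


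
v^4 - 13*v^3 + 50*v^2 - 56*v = v*(v - 7)*(v - 4)*(v - 2)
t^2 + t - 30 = (t - 5)*(t + 6)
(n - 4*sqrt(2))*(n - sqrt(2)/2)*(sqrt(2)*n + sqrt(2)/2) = sqrt(2)*n^3 - 9*n^2 + sqrt(2)*n^2/2 - 9*n/2 + 4*sqrt(2)*n + 2*sqrt(2)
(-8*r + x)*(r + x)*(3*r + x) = -24*r^3 - 29*r^2*x - 4*r*x^2 + x^3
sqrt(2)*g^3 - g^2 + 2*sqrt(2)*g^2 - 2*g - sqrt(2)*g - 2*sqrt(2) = (g + 2)*(g - sqrt(2))*(sqrt(2)*g + 1)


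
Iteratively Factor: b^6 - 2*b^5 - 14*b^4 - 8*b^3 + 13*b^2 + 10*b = (b - 5)*(b^5 + 3*b^4 + b^3 - 3*b^2 - 2*b) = b*(b - 5)*(b^4 + 3*b^3 + b^2 - 3*b - 2) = b*(b - 5)*(b - 1)*(b^3 + 4*b^2 + 5*b + 2) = b*(b - 5)*(b - 1)*(b + 1)*(b^2 + 3*b + 2) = b*(b - 5)*(b - 1)*(b + 1)*(b + 2)*(b + 1)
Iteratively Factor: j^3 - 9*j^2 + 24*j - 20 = (j - 2)*(j^2 - 7*j + 10) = (j - 2)^2*(j - 5)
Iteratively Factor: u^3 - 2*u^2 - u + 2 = (u - 2)*(u^2 - 1) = (u - 2)*(u - 1)*(u + 1)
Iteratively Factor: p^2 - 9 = (p + 3)*(p - 3)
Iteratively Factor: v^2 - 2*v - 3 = (v + 1)*(v - 3)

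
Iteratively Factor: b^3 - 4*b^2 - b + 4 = (b - 1)*(b^2 - 3*b - 4) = (b - 1)*(b + 1)*(b - 4)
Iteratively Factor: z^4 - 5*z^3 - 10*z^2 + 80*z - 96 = (z - 3)*(z^3 - 2*z^2 - 16*z + 32) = (z - 3)*(z - 2)*(z^2 - 16) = (z - 3)*(z - 2)*(z + 4)*(z - 4)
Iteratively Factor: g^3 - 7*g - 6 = (g - 3)*(g^2 + 3*g + 2) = (g - 3)*(g + 1)*(g + 2)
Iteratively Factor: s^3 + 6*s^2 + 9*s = (s + 3)*(s^2 + 3*s) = s*(s + 3)*(s + 3)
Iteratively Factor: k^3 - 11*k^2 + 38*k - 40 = (k - 4)*(k^2 - 7*k + 10) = (k - 5)*(k - 4)*(k - 2)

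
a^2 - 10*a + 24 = (a - 6)*(a - 4)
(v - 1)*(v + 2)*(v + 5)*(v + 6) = v^4 + 12*v^3 + 39*v^2 + 8*v - 60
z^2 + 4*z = z*(z + 4)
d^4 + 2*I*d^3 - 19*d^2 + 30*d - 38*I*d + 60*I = (d - 3)*(d - 2)*(d + 5)*(d + 2*I)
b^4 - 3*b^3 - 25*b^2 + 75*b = b*(b - 5)*(b - 3)*(b + 5)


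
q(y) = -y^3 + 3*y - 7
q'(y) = 3 - 3*y^2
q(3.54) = -40.74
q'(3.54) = -34.59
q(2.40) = -13.62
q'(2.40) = -14.28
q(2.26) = -11.76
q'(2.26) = -12.32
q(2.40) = -13.62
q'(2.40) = -14.28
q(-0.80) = -8.89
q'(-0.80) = 1.08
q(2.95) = -23.82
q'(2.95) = -23.11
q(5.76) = -180.82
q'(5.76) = -96.53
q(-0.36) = -8.03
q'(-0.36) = 2.61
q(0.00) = -7.00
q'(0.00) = 3.00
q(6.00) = -205.00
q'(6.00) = -105.00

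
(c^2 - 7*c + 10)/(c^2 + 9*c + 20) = (c^2 - 7*c + 10)/(c^2 + 9*c + 20)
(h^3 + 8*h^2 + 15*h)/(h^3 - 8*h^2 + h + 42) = h*(h^2 + 8*h + 15)/(h^3 - 8*h^2 + h + 42)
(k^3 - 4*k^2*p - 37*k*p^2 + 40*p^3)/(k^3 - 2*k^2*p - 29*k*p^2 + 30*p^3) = (-k + 8*p)/(-k + 6*p)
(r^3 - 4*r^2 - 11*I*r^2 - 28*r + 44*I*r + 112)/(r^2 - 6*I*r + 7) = (r^2 - 4*r*(1 + I) + 16*I)/(r + I)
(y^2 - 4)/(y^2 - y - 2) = (y + 2)/(y + 1)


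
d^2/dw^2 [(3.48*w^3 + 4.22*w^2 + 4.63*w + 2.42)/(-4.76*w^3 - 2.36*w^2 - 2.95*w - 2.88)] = (-113.044288*w^6 - 336.231168*w^5 - 42.0231839999997*w^4 + 498.900944*w^3 + 471.598992*w^2 + 113.591568*w - 0.55536399999999)/(107.850176*w^9 + 160.415808*w^8 + 280.053648*w^7 + 407.74064*w^6 + 367.679268*w^5 + 352.380804*w^4 + 264.419767*w^3 + 133.913952*w^2 + 73.40544*w + 23.887872)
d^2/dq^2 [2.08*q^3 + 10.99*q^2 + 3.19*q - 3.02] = 12.48*q + 21.98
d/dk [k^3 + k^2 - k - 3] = 3*k^2 + 2*k - 1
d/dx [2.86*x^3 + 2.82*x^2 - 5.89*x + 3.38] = 8.58*x^2 + 5.64*x - 5.89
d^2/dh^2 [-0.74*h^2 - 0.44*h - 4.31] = -1.48000000000000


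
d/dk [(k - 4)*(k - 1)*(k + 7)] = 3*k^2 + 4*k - 31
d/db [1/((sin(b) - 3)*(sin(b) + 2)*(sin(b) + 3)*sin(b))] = 2*(-2*sin(b)^3 - 3*sin(b)^2 + 9*sin(b) + 9)*cos(b)/((sin(b) - 3)^2*(sin(b) + 2)^2*(sin(b) + 3)^2*sin(b)^2)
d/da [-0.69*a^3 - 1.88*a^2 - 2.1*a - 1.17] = -2.07*a^2 - 3.76*a - 2.1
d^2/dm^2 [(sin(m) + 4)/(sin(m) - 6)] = 10*(-6*sin(m) + cos(m)^2 + 1)/(sin(m) - 6)^3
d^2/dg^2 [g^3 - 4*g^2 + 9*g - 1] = 6*g - 8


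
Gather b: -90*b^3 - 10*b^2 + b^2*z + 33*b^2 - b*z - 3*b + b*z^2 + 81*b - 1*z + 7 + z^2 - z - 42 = -90*b^3 + b^2*(z + 23) + b*(z^2 - z + 78) + z^2 - 2*z - 35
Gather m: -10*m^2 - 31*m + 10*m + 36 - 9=-10*m^2 - 21*m + 27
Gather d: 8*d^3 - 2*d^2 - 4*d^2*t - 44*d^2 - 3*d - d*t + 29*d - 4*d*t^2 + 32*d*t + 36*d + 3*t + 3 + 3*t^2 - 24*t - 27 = 8*d^3 + d^2*(-4*t - 46) + d*(-4*t^2 + 31*t + 62) + 3*t^2 - 21*t - 24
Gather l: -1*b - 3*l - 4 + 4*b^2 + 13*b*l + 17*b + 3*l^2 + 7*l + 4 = 4*b^2 + 16*b + 3*l^2 + l*(13*b + 4)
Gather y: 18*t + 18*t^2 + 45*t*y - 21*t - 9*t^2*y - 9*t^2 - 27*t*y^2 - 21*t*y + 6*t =9*t^2 - 27*t*y^2 + 3*t + y*(-9*t^2 + 24*t)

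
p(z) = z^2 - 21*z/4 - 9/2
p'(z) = 2*z - 21/4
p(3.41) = -10.77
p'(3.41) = 1.57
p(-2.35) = 13.36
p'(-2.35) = -9.95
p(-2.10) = 10.94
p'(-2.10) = -9.45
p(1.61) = -10.36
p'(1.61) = -2.03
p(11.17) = 61.63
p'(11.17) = 17.09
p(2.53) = -11.38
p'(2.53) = -0.19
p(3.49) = -10.64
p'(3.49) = 1.73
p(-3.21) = 22.66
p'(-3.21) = -11.67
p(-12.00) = 202.50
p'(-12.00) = -29.25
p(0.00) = -4.50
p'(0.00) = -5.25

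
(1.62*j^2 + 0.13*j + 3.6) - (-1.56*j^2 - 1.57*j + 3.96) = 3.18*j^2 + 1.7*j - 0.36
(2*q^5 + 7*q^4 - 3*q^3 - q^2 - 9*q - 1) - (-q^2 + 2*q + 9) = 2*q^5 + 7*q^4 - 3*q^3 - 11*q - 10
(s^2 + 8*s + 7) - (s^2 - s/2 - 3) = 17*s/2 + 10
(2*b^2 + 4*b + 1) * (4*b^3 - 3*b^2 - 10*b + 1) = 8*b^5 + 10*b^4 - 28*b^3 - 41*b^2 - 6*b + 1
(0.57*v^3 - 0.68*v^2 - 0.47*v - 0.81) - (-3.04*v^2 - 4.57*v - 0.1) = 0.57*v^3 + 2.36*v^2 + 4.1*v - 0.71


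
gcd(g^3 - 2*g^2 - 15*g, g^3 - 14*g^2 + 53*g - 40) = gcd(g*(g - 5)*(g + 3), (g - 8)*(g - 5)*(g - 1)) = g - 5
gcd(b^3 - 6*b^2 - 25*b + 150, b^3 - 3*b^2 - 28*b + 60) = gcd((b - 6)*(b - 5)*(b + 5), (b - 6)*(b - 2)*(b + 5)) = b^2 - b - 30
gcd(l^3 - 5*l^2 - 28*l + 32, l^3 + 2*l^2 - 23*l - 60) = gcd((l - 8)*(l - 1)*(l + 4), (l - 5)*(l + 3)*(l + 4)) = l + 4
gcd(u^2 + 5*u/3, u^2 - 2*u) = u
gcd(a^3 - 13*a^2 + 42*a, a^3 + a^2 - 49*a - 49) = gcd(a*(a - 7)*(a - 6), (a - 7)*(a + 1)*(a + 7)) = a - 7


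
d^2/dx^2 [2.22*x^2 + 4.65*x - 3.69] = 4.44000000000000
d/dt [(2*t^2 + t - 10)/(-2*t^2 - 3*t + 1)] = (-4*t^2 - 36*t - 29)/(4*t^4 + 12*t^3 + 5*t^2 - 6*t + 1)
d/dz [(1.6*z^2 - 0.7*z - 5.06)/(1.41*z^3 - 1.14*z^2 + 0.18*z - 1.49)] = (-2.256*z^4 + 1.974*z^3 + 20.8938*z^2 - 16.3048*z + 1.9538)/(1.9881*z^6 - 3.2148*z^5 + 1.8072*z^4 - 4.6122*z^3 + 3.4296*z^2 - 0.5364*z + 2.2201)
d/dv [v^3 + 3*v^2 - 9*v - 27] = 3*v^2 + 6*v - 9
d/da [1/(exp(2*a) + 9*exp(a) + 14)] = (-2*exp(a) - 9)*exp(a)/(exp(2*a) + 9*exp(a) + 14)^2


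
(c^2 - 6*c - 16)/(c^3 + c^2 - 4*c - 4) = (c - 8)/(c^2 - c - 2)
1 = 1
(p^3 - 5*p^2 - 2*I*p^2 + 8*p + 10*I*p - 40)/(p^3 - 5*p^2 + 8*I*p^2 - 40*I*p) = (p^2 - 2*I*p + 8)/(p*(p + 8*I))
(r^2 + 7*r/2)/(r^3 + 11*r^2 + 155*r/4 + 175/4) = 2*r/(2*r^2 + 15*r + 25)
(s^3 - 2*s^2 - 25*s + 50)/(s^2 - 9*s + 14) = (s^2 - 25)/(s - 7)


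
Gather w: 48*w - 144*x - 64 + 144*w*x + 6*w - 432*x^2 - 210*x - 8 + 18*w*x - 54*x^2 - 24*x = w*(162*x + 54) - 486*x^2 - 378*x - 72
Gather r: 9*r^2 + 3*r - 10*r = 9*r^2 - 7*r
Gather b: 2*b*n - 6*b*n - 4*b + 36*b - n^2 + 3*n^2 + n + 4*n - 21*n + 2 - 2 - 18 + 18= b*(32 - 4*n) + 2*n^2 - 16*n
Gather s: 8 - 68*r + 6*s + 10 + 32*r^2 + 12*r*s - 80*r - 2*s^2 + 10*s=32*r^2 - 148*r - 2*s^2 + s*(12*r + 16) + 18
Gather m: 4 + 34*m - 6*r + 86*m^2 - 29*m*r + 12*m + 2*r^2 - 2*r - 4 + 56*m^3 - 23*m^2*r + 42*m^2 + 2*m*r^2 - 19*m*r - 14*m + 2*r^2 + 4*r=56*m^3 + m^2*(128 - 23*r) + m*(2*r^2 - 48*r + 32) + 4*r^2 - 4*r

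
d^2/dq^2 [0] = 0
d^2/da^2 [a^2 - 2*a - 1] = 2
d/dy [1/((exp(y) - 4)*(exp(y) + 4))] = -2*exp(2*y)/(exp(4*y) - 32*exp(2*y) + 256)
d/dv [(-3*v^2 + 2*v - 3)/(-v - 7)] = (3*v^2 + 42*v - 17)/(v^2 + 14*v + 49)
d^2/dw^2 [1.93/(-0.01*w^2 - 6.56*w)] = (0.0386*w*(0.01*w + 6.56) - 1.93*(0.02*w + 6.56)*(0.04*w + 13.12))/(w^3*(0.01*w + 6.56)^3)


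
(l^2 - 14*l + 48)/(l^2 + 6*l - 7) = (l^2 - 14*l + 48)/(l^2 + 6*l - 7)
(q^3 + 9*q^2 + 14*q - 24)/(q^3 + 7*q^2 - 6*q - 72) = (q - 1)/(q - 3)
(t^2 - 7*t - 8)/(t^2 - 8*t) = (t + 1)/t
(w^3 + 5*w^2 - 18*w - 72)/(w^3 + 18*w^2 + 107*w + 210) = (w^2 - w - 12)/(w^2 + 12*w + 35)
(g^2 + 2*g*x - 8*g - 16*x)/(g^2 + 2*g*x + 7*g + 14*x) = (g - 8)/(g + 7)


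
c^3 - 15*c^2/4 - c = c*(c - 4)*(c + 1/4)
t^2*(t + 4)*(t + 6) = t^4 + 10*t^3 + 24*t^2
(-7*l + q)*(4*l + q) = -28*l^2 - 3*l*q + q^2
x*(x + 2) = x^2 + 2*x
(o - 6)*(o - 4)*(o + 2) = o^3 - 8*o^2 + 4*o + 48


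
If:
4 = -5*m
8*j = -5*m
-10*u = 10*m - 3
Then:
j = 1/2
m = -4/5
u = 11/10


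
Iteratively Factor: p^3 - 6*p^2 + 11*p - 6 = (p - 1)*(p^2 - 5*p + 6) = (p - 2)*(p - 1)*(p - 3)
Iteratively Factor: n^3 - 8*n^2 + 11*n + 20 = (n - 5)*(n^2 - 3*n - 4) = (n - 5)*(n + 1)*(n - 4)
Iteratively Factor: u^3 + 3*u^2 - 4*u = (u)*(u^2 + 3*u - 4) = u*(u - 1)*(u + 4)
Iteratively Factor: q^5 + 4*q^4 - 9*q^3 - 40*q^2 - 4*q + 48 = (q + 2)*(q^4 + 2*q^3 - 13*q^2 - 14*q + 24) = (q + 2)^2*(q^3 - 13*q + 12) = (q - 3)*(q + 2)^2*(q^2 + 3*q - 4) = (q - 3)*(q + 2)^2*(q + 4)*(q - 1)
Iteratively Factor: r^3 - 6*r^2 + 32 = (r - 4)*(r^2 - 2*r - 8) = (r - 4)*(r + 2)*(r - 4)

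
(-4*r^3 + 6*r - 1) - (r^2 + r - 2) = -4*r^3 - r^2 + 5*r + 1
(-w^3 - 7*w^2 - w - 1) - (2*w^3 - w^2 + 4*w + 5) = -3*w^3 - 6*w^2 - 5*w - 6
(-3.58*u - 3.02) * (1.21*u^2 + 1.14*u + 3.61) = -4.3318*u^3 - 7.7354*u^2 - 16.3666*u - 10.9022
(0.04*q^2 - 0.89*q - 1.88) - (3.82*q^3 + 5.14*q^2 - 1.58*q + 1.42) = -3.82*q^3 - 5.1*q^2 + 0.69*q - 3.3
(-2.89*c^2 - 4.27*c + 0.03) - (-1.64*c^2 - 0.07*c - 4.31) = -1.25*c^2 - 4.2*c + 4.34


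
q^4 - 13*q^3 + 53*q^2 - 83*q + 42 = (q - 7)*(q - 3)*(q - 2)*(q - 1)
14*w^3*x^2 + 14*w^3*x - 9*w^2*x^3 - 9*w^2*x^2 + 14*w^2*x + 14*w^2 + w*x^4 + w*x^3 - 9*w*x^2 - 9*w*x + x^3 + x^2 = (-7*w + x)*(-2*w + x)*(x + 1)*(w*x + 1)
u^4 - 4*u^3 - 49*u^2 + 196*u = u*(u - 7)*(u - 4)*(u + 7)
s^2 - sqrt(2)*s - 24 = (s - 4*sqrt(2))*(s + 3*sqrt(2))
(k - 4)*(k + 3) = k^2 - k - 12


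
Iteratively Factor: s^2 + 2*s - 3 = (s - 1)*(s + 3)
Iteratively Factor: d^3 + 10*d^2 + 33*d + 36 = (d + 3)*(d^2 + 7*d + 12) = (d + 3)*(d + 4)*(d + 3)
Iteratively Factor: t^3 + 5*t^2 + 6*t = (t + 3)*(t^2 + 2*t) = t*(t + 3)*(t + 2)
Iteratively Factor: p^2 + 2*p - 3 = (p - 1)*(p + 3)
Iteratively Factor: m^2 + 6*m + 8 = (m + 4)*(m + 2)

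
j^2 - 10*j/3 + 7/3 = (j - 7/3)*(j - 1)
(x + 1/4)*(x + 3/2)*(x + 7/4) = x^3 + 7*x^2/2 + 55*x/16 + 21/32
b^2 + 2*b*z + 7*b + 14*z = (b + 7)*(b + 2*z)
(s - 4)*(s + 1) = s^2 - 3*s - 4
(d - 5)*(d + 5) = d^2 - 25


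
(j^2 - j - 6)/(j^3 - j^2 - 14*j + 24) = (j + 2)/(j^2 + 2*j - 8)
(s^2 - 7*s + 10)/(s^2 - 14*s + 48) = (s^2 - 7*s + 10)/(s^2 - 14*s + 48)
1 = 1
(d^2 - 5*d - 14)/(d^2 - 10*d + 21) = (d + 2)/(d - 3)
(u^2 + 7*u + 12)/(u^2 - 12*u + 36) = (u^2 + 7*u + 12)/(u^2 - 12*u + 36)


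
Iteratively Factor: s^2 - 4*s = (s - 4)*(s)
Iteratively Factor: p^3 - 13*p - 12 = (p - 4)*(p^2 + 4*p + 3) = (p - 4)*(p + 1)*(p + 3)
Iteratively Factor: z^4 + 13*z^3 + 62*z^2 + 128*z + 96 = (z + 4)*(z^3 + 9*z^2 + 26*z + 24) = (z + 2)*(z + 4)*(z^2 + 7*z + 12) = (z + 2)*(z + 4)^2*(z + 3)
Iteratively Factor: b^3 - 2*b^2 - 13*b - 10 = (b - 5)*(b^2 + 3*b + 2) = (b - 5)*(b + 2)*(b + 1)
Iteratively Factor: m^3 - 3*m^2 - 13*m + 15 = (m + 3)*(m^2 - 6*m + 5) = (m - 5)*(m + 3)*(m - 1)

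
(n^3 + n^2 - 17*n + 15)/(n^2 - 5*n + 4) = (n^2 + 2*n - 15)/(n - 4)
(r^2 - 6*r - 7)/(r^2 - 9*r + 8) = (r^2 - 6*r - 7)/(r^2 - 9*r + 8)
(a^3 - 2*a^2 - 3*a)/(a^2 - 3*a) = a + 1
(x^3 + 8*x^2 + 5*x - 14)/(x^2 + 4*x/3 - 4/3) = 3*(x^2 + 6*x - 7)/(3*x - 2)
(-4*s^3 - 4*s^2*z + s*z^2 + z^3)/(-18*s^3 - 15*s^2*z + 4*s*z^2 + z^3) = (-4*s^2 + z^2)/(-18*s^2 + 3*s*z + z^2)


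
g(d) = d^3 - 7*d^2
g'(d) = 3*d^2 - 14*d = d*(3*d - 14)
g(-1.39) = -16.21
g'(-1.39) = 25.26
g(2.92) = -34.79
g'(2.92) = -15.30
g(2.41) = -26.66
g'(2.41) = -16.32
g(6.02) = -35.52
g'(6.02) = 24.44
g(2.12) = -21.93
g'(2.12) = -16.20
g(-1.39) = -16.21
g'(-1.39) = 25.26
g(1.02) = -6.22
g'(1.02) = -11.16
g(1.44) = -11.53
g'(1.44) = -13.94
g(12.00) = 720.00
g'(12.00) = 264.00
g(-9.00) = -1296.00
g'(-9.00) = 369.00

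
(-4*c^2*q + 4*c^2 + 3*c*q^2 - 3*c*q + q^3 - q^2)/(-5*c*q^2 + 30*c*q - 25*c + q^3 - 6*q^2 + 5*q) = (-4*c^2 + 3*c*q + q^2)/(-5*c*q + 25*c + q^2 - 5*q)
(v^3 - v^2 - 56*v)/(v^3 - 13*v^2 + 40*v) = (v + 7)/(v - 5)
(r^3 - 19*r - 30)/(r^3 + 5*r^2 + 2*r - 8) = (r^2 - 2*r - 15)/(r^2 + 3*r - 4)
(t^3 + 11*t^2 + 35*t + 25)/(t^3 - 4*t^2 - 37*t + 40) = (t^2 + 6*t + 5)/(t^2 - 9*t + 8)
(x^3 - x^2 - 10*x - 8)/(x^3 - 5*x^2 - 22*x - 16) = (x - 4)/(x - 8)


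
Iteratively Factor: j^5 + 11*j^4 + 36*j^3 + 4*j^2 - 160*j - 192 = (j + 2)*(j^4 + 9*j^3 + 18*j^2 - 32*j - 96) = (j + 2)*(j + 4)*(j^3 + 5*j^2 - 2*j - 24) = (j + 2)*(j + 4)^2*(j^2 + j - 6) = (j - 2)*(j + 2)*(j + 4)^2*(j + 3)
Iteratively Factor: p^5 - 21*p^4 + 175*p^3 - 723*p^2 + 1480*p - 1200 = (p - 3)*(p^4 - 18*p^3 + 121*p^2 - 360*p + 400) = (p - 5)*(p - 3)*(p^3 - 13*p^2 + 56*p - 80) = (p - 5)*(p - 4)*(p - 3)*(p^2 - 9*p + 20) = (p - 5)^2*(p - 4)*(p - 3)*(p - 4)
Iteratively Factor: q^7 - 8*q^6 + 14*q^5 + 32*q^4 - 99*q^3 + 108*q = (q - 2)*(q^6 - 6*q^5 + 2*q^4 + 36*q^3 - 27*q^2 - 54*q) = (q - 2)*(q + 1)*(q^5 - 7*q^4 + 9*q^3 + 27*q^2 - 54*q) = (q - 3)*(q - 2)*(q + 1)*(q^4 - 4*q^3 - 3*q^2 + 18*q) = (q - 3)^2*(q - 2)*(q + 1)*(q^3 - q^2 - 6*q) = (q - 3)^3*(q - 2)*(q + 1)*(q^2 + 2*q) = q*(q - 3)^3*(q - 2)*(q + 1)*(q + 2)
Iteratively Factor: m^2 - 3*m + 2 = (m - 1)*(m - 2)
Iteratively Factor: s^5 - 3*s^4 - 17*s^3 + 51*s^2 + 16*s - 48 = (s - 4)*(s^4 + s^3 - 13*s^2 - s + 12) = (s - 4)*(s - 3)*(s^3 + 4*s^2 - s - 4) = (s - 4)*(s - 3)*(s + 1)*(s^2 + 3*s - 4) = (s - 4)*(s - 3)*(s + 1)*(s + 4)*(s - 1)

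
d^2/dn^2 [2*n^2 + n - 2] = 4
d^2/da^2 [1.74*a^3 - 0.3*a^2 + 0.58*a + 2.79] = 10.44*a - 0.6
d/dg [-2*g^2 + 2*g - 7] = 2 - 4*g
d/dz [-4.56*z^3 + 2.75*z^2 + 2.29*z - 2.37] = -13.68*z^2 + 5.5*z + 2.29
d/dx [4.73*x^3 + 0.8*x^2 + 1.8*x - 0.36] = 14.19*x^2 + 1.6*x + 1.8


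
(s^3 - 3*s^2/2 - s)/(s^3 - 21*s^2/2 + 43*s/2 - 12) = s*(2*s^2 - 3*s - 2)/(2*s^3 - 21*s^2 + 43*s - 24)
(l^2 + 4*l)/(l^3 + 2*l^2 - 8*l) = 1/(l - 2)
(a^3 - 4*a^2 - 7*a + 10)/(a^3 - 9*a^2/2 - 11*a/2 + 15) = 2*(a - 1)/(2*a - 3)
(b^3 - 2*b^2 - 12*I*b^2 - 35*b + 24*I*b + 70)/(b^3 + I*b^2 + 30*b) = (b^2 - b*(2 + 7*I) + 14*I)/(b*(b + 6*I))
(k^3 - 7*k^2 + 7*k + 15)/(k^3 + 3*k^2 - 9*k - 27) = (k^2 - 4*k - 5)/(k^2 + 6*k + 9)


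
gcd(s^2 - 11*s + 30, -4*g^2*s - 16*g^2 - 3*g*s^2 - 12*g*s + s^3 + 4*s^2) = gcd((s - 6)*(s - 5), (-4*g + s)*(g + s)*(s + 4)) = 1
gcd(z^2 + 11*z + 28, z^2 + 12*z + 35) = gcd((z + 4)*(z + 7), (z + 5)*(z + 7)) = z + 7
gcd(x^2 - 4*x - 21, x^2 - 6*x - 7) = x - 7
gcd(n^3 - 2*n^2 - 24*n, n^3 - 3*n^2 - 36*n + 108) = n - 6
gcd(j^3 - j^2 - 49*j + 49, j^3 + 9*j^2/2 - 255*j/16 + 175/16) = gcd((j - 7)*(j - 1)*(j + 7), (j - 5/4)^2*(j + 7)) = j + 7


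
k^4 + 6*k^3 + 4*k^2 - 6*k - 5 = (k - 1)*(k + 1)^2*(k + 5)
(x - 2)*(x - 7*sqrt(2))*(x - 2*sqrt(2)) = x^3 - 9*sqrt(2)*x^2 - 2*x^2 + 18*sqrt(2)*x + 28*x - 56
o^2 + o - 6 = (o - 2)*(o + 3)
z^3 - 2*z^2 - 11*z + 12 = (z - 4)*(z - 1)*(z + 3)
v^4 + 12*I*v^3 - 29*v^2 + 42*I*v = v*(v - I)*(v + 6*I)*(v + 7*I)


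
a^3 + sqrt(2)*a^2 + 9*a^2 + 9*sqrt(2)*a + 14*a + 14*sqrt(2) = (a + 2)*(a + 7)*(a + sqrt(2))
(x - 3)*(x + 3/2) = x^2 - 3*x/2 - 9/2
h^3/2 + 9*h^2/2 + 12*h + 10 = (h/2 + 1)*(h + 2)*(h + 5)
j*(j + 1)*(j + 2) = j^3 + 3*j^2 + 2*j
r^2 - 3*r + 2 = (r - 2)*(r - 1)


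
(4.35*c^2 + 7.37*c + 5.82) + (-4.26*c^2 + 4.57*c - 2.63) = 0.0899999999999999*c^2 + 11.94*c + 3.19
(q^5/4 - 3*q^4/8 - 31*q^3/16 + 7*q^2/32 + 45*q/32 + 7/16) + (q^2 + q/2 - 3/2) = q^5/4 - 3*q^4/8 - 31*q^3/16 + 39*q^2/32 + 61*q/32 - 17/16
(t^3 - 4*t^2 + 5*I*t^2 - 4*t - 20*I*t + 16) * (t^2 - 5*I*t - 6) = t^5 - 4*t^4 + 15*t^3 - 60*t^2 - 10*I*t^2 + 24*t + 40*I*t - 96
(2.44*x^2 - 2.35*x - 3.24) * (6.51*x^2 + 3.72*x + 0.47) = 15.8844*x^4 - 6.2217*x^3 - 28.6876*x^2 - 13.1573*x - 1.5228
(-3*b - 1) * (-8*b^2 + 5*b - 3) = 24*b^3 - 7*b^2 + 4*b + 3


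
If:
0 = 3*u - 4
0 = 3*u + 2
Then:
No Solution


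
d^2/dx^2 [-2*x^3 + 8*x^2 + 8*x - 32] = 16 - 12*x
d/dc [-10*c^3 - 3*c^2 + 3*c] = -30*c^2 - 6*c + 3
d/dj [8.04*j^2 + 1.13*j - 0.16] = 16.08*j + 1.13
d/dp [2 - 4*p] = -4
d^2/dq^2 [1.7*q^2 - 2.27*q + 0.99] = 3.40000000000000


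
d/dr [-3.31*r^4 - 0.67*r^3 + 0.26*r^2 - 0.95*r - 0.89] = -13.24*r^3 - 2.01*r^2 + 0.52*r - 0.95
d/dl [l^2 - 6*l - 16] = 2*l - 6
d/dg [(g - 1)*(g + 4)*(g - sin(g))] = -(g - 1)*(g + 4)*(cos(g) - 1) + (g - 1)*(g - sin(g)) + (g + 4)*(g - sin(g))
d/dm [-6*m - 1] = -6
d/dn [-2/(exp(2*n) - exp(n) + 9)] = (4*exp(n) - 2)*exp(n)/(exp(2*n) - exp(n) + 9)^2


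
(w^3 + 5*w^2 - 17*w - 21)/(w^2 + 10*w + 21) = (w^2 - 2*w - 3)/(w + 3)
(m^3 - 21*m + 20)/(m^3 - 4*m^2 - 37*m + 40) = (m - 4)/(m - 8)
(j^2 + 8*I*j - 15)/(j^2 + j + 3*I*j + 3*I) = (j + 5*I)/(j + 1)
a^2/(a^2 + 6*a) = a/(a + 6)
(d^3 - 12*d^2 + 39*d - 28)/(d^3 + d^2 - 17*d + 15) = (d^2 - 11*d + 28)/(d^2 + 2*d - 15)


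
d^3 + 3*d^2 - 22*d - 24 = (d - 4)*(d + 1)*(d + 6)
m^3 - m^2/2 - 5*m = m*(m - 5/2)*(m + 2)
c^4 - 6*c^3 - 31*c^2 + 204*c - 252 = (c - 7)*(c - 3)*(c - 2)*(c + 6)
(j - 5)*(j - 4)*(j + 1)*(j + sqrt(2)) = j^4 - 8*j^3 + sqrt(2)*j^3 - 8*sqrt(2)*j^2 + 11*j^2 + 11*sqrt(2)*j + 20*j + 20*sqrt(2)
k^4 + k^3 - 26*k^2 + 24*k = k*(k - 4)*(k - 1)*(k + 6)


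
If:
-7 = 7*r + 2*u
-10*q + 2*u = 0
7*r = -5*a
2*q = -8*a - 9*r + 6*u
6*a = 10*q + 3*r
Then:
No Solution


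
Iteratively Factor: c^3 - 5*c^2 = (c)*(c^2 - 5*c) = c^2*(c - 5)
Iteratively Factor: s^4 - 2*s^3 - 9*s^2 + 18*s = (s - 2)*(s^3 - 9*s) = (s - 2)*(s + 3)*(s^2 - 3*s) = s*(s - 2)*(s + 3)*(s - 3)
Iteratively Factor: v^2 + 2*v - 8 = (v + 4)*(v - 2)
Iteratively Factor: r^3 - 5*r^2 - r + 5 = (r - 5)*(r^2 - 1) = (r - 5)*(r + 1)*(r - 1)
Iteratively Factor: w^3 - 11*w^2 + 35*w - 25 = (w - 5)*(w^2 - 6*w + 5) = (w - 5)*(w - 1)*(w - 5)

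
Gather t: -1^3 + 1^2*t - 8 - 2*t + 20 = 11 - t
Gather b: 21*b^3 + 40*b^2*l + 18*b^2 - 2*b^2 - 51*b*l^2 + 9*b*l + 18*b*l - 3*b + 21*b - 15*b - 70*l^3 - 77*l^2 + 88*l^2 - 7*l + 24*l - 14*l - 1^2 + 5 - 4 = 21*b^3 + b^2*(40*l + 16) + b*(-51*l^2 + 27*l + 3) - 70*l^3 + 11*l^2 + 3*l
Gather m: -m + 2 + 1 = 3 - m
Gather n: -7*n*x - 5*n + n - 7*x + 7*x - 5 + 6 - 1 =n*(-7*x - 4)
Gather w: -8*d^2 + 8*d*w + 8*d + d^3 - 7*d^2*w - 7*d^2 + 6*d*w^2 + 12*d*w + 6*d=d^3 - 15*d^2 + 6*d*w^2 + 14*d + w*(-7*d^2 + 20*d)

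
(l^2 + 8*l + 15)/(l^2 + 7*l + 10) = (l + 3)/(l + 2)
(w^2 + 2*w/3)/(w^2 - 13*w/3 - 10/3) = w/(w - 5)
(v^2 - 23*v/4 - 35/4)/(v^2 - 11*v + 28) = (v + 5/4)/(v - 4)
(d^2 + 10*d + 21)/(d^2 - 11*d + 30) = (d^2 + 10*d + 21)/(d^2 - 11*d + 30)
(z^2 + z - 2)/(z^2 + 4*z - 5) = (z + 2)/(z + 5)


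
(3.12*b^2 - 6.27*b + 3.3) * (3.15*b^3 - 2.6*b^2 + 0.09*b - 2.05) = 9.828*b^5 - 27.8625*b^4 + 26.9778*b^3 - 15.5403*b^2 + 13.1505*b - 6.765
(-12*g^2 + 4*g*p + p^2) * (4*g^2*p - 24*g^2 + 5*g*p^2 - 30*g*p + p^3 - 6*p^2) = -48*g^4*p + 288*g^4 - 44*g^3*p^2 + 264*g^3*p + 12*g^2*p^3 - 72*g^2*p^2 + 9*g*p^4 - 54*g*p^3 + p^5 - 6*p^4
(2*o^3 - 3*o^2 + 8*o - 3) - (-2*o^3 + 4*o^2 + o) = 4*o^3 - 7*o^2 + 7*o - 3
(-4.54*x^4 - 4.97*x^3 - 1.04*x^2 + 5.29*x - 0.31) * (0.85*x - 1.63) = -3.859*x^5 + 3.1757*x^4 + 7.2171*x^3 + 6.1917*x^2 - 8.8862*x + 0.5053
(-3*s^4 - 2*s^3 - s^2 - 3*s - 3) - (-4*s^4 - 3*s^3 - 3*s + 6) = s^4 + s^3 - s^2 - 9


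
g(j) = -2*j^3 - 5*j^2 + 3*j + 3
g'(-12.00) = -741.00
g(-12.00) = 2703.00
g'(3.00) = -81.00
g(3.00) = -87.00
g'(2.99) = -80.54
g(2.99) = -86.19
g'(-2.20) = -4.04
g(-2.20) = -6.50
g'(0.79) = -8.64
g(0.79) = 1.26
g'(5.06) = -201.22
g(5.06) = -368.95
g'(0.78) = -8.45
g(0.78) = 1.35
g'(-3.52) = -36.14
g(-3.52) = 17.72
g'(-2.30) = -5.74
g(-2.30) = -6.02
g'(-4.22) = -61.65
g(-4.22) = 51.60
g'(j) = -6*j^2 - 10*j + 3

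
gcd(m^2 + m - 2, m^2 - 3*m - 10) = m + 2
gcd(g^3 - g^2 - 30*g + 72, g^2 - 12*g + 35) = 1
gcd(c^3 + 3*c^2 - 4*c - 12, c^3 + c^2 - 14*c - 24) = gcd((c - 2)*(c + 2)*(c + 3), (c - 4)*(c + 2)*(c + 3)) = c^2 + 5*c + 6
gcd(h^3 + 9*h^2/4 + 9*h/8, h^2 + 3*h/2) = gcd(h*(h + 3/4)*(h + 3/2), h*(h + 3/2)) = h^2 + 3*h/2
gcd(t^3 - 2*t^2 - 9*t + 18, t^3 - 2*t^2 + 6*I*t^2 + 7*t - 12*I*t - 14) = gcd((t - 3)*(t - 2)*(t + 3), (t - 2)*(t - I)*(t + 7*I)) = t - 2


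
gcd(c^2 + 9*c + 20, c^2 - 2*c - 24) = c + 4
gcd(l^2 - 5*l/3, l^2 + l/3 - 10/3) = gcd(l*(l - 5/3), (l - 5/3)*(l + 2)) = l - 5/3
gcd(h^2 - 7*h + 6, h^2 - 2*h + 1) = h - 1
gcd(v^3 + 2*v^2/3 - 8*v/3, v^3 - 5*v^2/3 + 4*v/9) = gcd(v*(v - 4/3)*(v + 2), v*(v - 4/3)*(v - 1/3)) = v^2 - 4*v/3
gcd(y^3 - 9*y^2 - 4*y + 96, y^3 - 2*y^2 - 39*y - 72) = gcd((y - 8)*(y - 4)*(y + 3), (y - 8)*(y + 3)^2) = y^2 - 5*y - 24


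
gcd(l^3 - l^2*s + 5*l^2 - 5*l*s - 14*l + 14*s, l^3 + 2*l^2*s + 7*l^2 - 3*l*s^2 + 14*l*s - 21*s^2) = -l^2 + l*s - 7*l + 7*s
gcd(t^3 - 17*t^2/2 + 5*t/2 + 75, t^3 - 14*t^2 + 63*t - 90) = t^2 - 11*t + 30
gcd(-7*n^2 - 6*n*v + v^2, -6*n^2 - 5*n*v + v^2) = n + v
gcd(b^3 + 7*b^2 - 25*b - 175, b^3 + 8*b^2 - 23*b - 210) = b^2 + 2*b - 35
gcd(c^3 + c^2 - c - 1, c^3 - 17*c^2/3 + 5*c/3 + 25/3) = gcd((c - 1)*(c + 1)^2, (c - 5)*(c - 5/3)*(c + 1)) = c + 1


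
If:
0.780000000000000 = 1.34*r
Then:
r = 0.58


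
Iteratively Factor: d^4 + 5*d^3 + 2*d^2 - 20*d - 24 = (d + 2)*(d^3 + 3*d^2 - 4*d - 12) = (d - 2)*(d + 2)*(d^2 + 5*d + 6) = (d - 2)*(d + 2)*(d + 3)*(d + 2)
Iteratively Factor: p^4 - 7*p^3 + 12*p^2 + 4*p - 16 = (p - 2)*(p^3 - 5*p^2 + 2*p + 8) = (p - 2)*(p + 1)*(p^2 - 6*p + 8) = (p - 2)^2*(p + 1)*(p - 4)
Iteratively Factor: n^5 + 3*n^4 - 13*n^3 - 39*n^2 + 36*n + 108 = (n + 2)*(n^4 + n^3 - 15*n^2 - 9*n + 54) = (n + 2)*(n + 3)*(n^3 - 2*n^2 - 9*n + 18) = (n - 3)*(n + 2)*(n + 3)*(n^2 + n - 6) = (n - 3)*(n - 2)*(n + 2)*(n + 3)*(n + 3)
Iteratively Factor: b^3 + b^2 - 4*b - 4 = (b - 2)*(b^2 + 3*b + 2) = (b - 2)*(b + 2)*(b + 1)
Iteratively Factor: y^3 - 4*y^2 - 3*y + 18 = (y + 2)*(y^2 - 6*y + 9) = (y - 3)*(y + 2)*(y - 3)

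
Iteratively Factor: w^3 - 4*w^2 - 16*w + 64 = (w - 4)*(w^2 - 16) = (w - 4)^2*(w + 4)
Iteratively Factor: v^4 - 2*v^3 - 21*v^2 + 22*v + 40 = (v - 5)*(v^3 + 3*v^2 - 6*v - 8) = (v - 5)*(v + 1)*(v^2 + 2*v - 8) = (v - 5)*(v - 2)*(v + 1)*(v + 4)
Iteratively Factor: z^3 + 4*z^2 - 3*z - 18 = (z + 3)*(z^2 + z - 6) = (z + 3)^2*(z - 2)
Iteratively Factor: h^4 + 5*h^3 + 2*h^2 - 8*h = (h + 2)*(h^3 + 3*h^2 - 4*h) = (h - 1)*(h + 2)*(h^2 + 4*h) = h*(h - 1)*(h + 2)*(h + 4)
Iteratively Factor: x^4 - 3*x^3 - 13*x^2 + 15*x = (x - 5)*(x^3 + 2*x^2 - 3*x) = (x - 5)*(x + 3)*(x^2 - x) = (x - 5)*(x - 1)*(x + 3)*(x)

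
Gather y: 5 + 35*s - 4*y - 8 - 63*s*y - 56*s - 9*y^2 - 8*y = -21*s - 9*y^2 + y*(-63*s - 12) - 3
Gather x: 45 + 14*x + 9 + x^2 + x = x^2 + 15*x + 54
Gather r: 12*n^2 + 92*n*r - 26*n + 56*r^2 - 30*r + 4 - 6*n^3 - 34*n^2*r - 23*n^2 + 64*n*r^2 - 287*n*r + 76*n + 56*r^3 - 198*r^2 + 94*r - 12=-6*n^3 - 11*n^2 + 50*n + 56*r^3 + r^2*(64*n - 142) + r*(-34*n^2 - 195*n + 64) - 8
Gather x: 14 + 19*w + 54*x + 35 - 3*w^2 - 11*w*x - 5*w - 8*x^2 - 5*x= -3*w^2 + 14*w - 8*x^2 + x*(49 - 11*w) + 49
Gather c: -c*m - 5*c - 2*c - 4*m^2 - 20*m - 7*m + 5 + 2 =c*(-m - 7) - 4*m^2 - 27*m + 7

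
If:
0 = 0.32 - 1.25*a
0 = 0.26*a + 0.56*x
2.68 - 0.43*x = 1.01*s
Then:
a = 0.26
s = 2.70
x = -0.12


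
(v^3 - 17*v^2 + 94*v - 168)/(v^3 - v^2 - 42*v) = (v^2 - 10*v + 24)/(v*(v + 6))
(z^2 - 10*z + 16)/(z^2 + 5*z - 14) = (z - 8)/(z + 7)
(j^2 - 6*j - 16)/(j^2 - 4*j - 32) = (j + 2)/(j + 4)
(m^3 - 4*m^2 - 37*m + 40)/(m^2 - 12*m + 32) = (m^2 + 4*m - 5)/(m - 4)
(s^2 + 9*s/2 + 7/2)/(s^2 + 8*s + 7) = (s + 7/2)/(s + 7)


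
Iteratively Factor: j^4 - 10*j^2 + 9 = (j + 1)*(j^3 - j^2 - 9*j + 9) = (j - 1)*(j + 1)*(j^2 - 9) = (j - 3)*(j - 1)*(j + 1)*(j + 3)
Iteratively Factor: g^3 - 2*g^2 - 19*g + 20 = (g - 5)*(g^2 + 3*g - 4) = (g - 5)*(g + 4)*(g - 1)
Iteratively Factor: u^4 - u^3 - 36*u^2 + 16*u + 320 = (u - 4)*(u^3 + 3*u^2 - 24*u - 80) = (u - 4)*(u + 4)*(u^2 - u - 20) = (u - 4)*(u + 4)^2*(u - 5)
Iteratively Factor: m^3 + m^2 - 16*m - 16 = (m + 1)*(m^2 - 16) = (m + 1)*(m + 4)*(m - 4)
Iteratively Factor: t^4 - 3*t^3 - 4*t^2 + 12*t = (t - 3)*(t^3 - 4*t) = t*(t - 3)*(t^2 - 4) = t*(t - 3)*(t + 2)*(t - 2)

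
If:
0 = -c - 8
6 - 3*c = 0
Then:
No Solution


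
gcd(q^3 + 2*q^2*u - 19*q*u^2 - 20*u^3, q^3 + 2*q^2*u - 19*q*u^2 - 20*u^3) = q^3 + 2*q^2*u - 19*q*u^2 - 20*u^3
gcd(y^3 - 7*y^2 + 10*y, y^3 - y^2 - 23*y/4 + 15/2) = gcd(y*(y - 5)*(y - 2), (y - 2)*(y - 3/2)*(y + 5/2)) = y - 2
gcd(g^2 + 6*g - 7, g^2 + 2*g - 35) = g + 7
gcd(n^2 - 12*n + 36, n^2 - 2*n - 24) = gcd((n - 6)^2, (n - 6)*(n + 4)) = n - 6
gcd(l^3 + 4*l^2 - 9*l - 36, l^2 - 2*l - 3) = l - 3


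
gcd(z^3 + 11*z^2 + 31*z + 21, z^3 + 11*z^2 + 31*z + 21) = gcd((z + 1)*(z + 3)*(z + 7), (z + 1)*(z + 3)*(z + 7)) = z^3 + 11*z^2 + 31*z + 21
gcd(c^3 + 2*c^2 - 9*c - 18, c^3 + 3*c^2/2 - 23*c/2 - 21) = c^2 + 5*c + 6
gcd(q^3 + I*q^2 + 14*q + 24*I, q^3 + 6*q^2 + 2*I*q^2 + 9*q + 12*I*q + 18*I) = q + 2*I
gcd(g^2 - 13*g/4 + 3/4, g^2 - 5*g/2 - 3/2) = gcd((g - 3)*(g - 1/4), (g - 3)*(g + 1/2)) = g - 3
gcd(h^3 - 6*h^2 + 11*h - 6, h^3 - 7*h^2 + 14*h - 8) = h^2 - 3*h + 2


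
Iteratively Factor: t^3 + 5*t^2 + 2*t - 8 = (t - 1)*(t^2 + 6*t + 8) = (t - 1)*(t + 4)*(t + 2)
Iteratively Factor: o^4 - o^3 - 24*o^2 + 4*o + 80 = (o + 4)*(o^3 - 5*o^2 - 4*o + 20) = (o - 2)*(o + 4)*(o^2 - 3*o - 10) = (o - 5)*(o - 2)*(o + 4)*(o + 2)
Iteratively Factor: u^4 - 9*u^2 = (u)*(u^3 - 9*u) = u*(u - 3)*(u^2 + 3*u) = u^2*(u - 3)*(u + 3)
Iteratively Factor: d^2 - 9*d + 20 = (d - 5)*(d - 4)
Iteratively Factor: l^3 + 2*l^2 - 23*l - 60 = (l - 5)*(l^2 + 7*l + 12) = (l - 5)*(l + 3)*(l + 4)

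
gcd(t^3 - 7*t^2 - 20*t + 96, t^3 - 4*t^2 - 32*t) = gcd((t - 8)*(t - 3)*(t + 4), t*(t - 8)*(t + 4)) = t^2 - 4*t - 32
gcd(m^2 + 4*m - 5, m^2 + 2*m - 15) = m + 5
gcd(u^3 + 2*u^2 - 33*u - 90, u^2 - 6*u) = u - 6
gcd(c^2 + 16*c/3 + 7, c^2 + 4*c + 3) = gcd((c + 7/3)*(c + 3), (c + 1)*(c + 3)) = c + 3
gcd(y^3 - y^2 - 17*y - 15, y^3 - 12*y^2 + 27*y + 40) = y^2 - 4*y - 5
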